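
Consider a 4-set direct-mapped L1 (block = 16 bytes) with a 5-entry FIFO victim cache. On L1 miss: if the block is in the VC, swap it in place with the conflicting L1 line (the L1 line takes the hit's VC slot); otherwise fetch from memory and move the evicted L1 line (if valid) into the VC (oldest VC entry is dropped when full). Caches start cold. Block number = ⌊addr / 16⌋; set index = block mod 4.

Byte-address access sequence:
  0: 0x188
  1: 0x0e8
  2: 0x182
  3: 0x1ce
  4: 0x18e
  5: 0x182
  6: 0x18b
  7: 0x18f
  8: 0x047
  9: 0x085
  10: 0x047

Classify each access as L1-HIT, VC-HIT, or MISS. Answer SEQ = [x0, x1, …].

  [0] addr=0x188 blk=24 s=0: MISS | VC []
  [1] addr=0xe8 blk=14 s=2: MISS | VC []
  [2] addr=0x182 blk=24 s=0: L1-HIT | VC []
  [3] addr=0x1ce blk=28 s=0: MISS | VC [24]
  [4] addr=0x18e blk=24 s=0: VC-HIT | VC [28]
  [5] addr=0x182 blk=24 s=0: L1-HIT | VC [28]
  [6] addr=0x18b blk=24 s=0: L1-HIT | VC [28]
  [7] addr=0x18f blk=24 s=0: L1-HIT | VC [28]
  [8] addr=0x47 blk=4 s=0: MISS | VC [28, 24]
  [9] addr=0x85 blk=8 s=0: MISS | VC [28, 24, 4]
  [10] addr=0x47 blk=4 s=0: VC-HIT | VC [28, 24, 8]

SEQ = [MISS, MISS, L1-HIT, MISS, VC-HIT, L1-HIT, L1-HIT, L1-HIT, MISS, MISS, VC-HIT]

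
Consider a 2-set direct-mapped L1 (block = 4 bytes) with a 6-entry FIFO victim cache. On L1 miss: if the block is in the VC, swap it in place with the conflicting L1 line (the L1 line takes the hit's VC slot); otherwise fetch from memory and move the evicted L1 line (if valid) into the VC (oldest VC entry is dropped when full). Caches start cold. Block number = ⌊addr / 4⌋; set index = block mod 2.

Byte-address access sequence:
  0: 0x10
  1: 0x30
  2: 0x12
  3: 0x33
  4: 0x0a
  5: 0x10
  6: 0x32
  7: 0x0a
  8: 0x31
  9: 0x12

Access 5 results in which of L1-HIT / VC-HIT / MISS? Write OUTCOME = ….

  [0] addr=0x10 blk=4 s=0: MISS | VC []
  [1] addr=0x30 blk=12 s=0: MISS | VC [4]
  [2] addr=0x12 blk=4 s=0: VC-HIT | VC [12]
  [3] addr=0x33 blk=12 s=0: VC-HIT | VC [4]
  [4] addr=0xa blk=2 s=0: MISS | VC [4, 12]
  [5] addr=0x10 blk=4 s=0: VC-HIT | VC [2, 12]
  [6] addr=0x32 blk=12 s=0: VC-HIT | VC [2, 4]
  [7] addr=0xa blk=2 s=0: VC-HIT | VC [12, 4]
  [8] addr=0x31 blk=12 s=0: VC-HIT | VC [2, 4]
  [9] addr=0x12 blk=4 s=0: VC-HIT | VC [2, 12]

OUTCOME = VC-HIT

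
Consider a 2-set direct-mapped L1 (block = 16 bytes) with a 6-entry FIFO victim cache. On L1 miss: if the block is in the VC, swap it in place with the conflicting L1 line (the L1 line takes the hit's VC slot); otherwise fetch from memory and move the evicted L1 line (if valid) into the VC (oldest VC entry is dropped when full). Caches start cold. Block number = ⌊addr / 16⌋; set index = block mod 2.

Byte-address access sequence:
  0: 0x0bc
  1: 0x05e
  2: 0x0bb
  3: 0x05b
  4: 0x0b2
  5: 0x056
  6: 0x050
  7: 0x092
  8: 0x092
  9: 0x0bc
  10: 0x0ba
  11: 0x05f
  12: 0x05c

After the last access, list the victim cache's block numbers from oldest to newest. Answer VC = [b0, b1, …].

0: 0xbc (blk 11, set 1) → MISS  vc=[]
1: 0x5e (blk 5, set 1) → MISS  vc=[11]
2: 0xbb (blk 11, set 1) → VC-HIT  vc=[5]
3: 0x5b (blk 5, set 1) → VC-HIT  vc=[11]
4: 0xb2 (blk 11, set 1) → VC-HIT  vc=[5]
5: 0x56 (blk 5, set 1) → VC-HIT  vc=[11]
6: 0x50 (blk 5, set 1) → L1-HIT  vc=[11]
7: 0x92 (blk 9, set 1) → MISS  vc=[11, 5]
8: 0x92 (blk 9, set 1) → L1-HIT  vc=[11, 5]
9: 0xbc (blk 11, set 1) → VC-HIT  vc=[9, 5]
10: 0xba (blk 11, set 1) → L1-HIT  vc=[9, 5]
11: 0x5f (blk 5, set 1) → VC-HIT  vc=[9, 11]
12: 0x5c (blk 5, set 1) → L1-HIT  vc=[9, 11]

VC = [9, 11]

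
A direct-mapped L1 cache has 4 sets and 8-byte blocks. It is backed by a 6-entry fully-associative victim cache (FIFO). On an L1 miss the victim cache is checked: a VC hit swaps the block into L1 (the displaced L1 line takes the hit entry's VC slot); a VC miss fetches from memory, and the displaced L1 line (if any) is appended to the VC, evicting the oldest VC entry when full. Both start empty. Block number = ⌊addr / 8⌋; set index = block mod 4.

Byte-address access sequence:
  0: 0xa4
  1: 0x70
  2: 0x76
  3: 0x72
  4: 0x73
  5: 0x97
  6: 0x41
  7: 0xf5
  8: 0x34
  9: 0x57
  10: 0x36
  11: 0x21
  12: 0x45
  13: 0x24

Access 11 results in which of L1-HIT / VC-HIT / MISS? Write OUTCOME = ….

#0 0xa4→b20/s0 MISS; vc=[]
#1 0x70→b14/s2 MISS; vc=[]
#2 0x76→b14/s2 L1-HIT; vc=[]
#3 0x72→b14/s2 L1-HIT; vc=[]
#4 0x73→b14/s2 L1-HIT; vc=[]
#5 0x97→b18/s2 MISS; vc=[14]
#6 0x41→b8/s0 MISS; vc=[14,20]
#7 0xf5→b30/s2 MISS; vc=[14,20,18]
#8 0x34→b6/s2 MISS; vc=[14,20,18,30]
#9 0x57→b10/s2 MISS; vc=[14,20,18,30,6]
#10 0x36→b6/s2 VC-HIT; vc=[14,20,18,30,10]
#11 0x21→b4/s0 MISS; vc=[14,20,18,30,10,8]
#12 0x45→b8/s0 VC-HIT; vc=[14,20,18,30,10,4]
#13 0x24→b4/s0 VC-HIT; vc=[14,20,18,30,10,8]

OUTCOME = MISS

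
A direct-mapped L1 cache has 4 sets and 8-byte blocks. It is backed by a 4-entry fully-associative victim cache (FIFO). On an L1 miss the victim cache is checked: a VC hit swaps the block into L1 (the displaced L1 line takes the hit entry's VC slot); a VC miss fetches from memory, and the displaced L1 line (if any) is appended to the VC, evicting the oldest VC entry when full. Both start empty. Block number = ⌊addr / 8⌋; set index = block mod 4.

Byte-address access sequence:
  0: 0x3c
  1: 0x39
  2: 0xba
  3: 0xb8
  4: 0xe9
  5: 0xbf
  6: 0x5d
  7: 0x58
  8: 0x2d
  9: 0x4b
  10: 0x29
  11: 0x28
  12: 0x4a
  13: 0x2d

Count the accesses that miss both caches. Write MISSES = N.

  [0] addr=0x3c blk=7 s=3: MISS | VC []
  [1] addr=0x39 blk=7 s=3: L1-HIT | VC []
  [2] addr=0xba blk=23 s=3: MISS | VC [7]
  [3] addr=0xb8 blk=23 s=3: L1-HIT | VC [7]
  [4] addr=0xe9 blk=29 s=1: MISS | VC [7]
  [5] addr=0xbf blk=23 s=3: L1-HIT | VC [7]
  [6] addr=0x5d blk=11 s=3: MISS | VC [7, 23]
  [7] addr=0x58 blk=11 s=3: L1-HIT | VC [7, 23]
  [8] addr=0x2d blk=5 s=1: MISS | VC [7, 23, 29]
  [9] addr=0x4b blk=9 s=1: MISS | VC [7, 23, 29, 5]
  [10] addr=0x29 blk=5 s=1: VC-HIT | VC [7, 23, 29, 9]
  [11] addr=0x28 blk=5 s=1: L1-HIT | VC [7, 23, 29, 9]
  [12] addr=0x4a blk=9 s=1: VC-HIT | VC [7, 23, 29, 5]
  [13] addr=0x2d blk=5 s=1: VC-HIT | VC [7, 23, 29, 9]

MISSES = 6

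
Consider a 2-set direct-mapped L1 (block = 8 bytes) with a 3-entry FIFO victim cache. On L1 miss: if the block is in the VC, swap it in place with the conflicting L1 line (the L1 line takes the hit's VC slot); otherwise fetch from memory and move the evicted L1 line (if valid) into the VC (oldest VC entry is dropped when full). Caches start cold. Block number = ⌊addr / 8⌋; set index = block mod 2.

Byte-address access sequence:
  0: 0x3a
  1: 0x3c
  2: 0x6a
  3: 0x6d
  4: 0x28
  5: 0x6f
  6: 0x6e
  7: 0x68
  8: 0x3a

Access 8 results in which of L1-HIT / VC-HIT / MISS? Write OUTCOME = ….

OUTCOME = VC-HIT

#0 0x3a→b7/s1 MISS; vc=[]
#1 0x3c→b7/s1 L1-HIT; vc=[]
#2 0x6a→b13/s1 MISS; vc=[7]
#3 0x6d→b13/s1 L1-HIT; vc=[7]
#4 0x28→b5/s1 MISS; vc=[7,13]
#5 0x6f→b13/s1 VC-HIT; vc=[7,5]
#6 0x6e→b13/s1 L1-HIT; vc=[7,5]
#7 0x68→b13/s1 L1-HIT; vc=[7,5]
#8 0x3a→b7/s1 VC-HIT; vc=[13,5]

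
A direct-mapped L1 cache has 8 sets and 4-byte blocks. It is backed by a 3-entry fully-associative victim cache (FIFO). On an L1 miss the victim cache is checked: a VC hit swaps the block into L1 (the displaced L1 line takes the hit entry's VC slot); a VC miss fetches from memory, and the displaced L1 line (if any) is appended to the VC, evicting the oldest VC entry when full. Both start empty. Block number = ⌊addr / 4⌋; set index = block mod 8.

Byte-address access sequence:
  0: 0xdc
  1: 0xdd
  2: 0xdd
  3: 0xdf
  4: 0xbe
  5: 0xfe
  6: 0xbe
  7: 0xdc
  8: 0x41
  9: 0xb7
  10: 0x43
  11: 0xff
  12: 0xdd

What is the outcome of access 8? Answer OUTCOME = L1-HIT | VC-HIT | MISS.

  [0] addr=0xdc blk=55 s=7: MISS | VC []
  [1] addr=0xdd blk=55 s=7: L1-HIT | VC []
  [2] addr=0xdd blk=55 s=7: L1-HIT | VC []
  [3] addr=0xdf blk=55 s=7: L1-HIT | VC []
  [4] addr=0xbe blk=47 s=7: MISS | VC [55]
  [5] addr=0xfe blk=63 s=7: MISS | VC [55, 47]
  [6] addr=0xbe blk=47 s=7: VC-HIT | VC [55, 63]
  [7] addr=0xdc blk=55 s=7: VC-HIT | VC [47, 63]
  [8] addr=0x41 blk=16 s=0: MISS | VC [47, 63]
  [9] addr=0xb7 blk=45 s=5: MISS | VC [47, 63]
  [10] addr=0x43 blk=16 s=0: L1-HIT | VC [47, 63]
  [11] addr=0xff blk=63 s=7: VC-HIT | VC [47, 55]
  [12] addr=0xdd blk=55 s=7: VC-HIT | VC [47, 63]

OUTCOME = MISS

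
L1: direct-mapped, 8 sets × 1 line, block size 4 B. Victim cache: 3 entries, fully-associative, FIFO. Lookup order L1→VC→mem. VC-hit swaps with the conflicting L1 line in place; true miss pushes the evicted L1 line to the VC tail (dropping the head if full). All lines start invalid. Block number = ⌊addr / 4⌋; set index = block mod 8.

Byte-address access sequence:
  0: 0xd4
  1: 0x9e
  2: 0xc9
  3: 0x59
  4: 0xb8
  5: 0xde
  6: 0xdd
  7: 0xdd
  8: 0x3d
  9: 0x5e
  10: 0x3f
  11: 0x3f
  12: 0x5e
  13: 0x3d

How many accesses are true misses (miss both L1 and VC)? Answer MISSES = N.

MISSES = 8

#0 0xd4→b53/s5 MISS; vc=[]
#1 0x9e→b39/s7 MISS; vc=[]
#2 0xc9→b50/s2 MISS; vc=[]
#3 0x59→b22/s6 MISS; vc=[]
#4 0xb8→b46/s6 MISS; vc=[22]
#5 0xde→b55/s7 MISS; vc=[22,39]
#6 0xdd→b55/s7 L1-HIT; vc=[22,39]
#7 0xdd→b55/s7 L1-HIT; vc=[22,39]
#8 0x3d→b15/s7 MISS; vc=[22,39,55]
#9 0x5e→b23/s7 MISS; vc=[39,55,15]
#10 0x3f→b15/s7 VC-HIT; vc=[39,55,23]
#11 0x3f→b15/s7 L1-HIT; vc=[39,55,23]
#12 0x5e→b23/s7 VC-HIT; vc=[39,55,15]
#13 0x3d→b15/s7 VC-HIT; vc=[39,55,23]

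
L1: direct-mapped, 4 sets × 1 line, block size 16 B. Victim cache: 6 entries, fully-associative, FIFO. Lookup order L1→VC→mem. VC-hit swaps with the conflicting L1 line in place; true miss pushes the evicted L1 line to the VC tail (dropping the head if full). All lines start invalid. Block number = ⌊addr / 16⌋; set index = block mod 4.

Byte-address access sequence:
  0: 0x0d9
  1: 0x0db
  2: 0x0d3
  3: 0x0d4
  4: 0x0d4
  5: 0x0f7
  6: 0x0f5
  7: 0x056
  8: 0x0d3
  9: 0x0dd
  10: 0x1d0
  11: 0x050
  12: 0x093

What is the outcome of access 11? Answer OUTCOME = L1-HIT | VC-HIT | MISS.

  [0] addr=0xd9 blk=13 s=1: MISS | VC []
  [1] addr=0xdb blk=13 s=1: L1-HIT | VC []
  [2] addr=0xd3 blk=13 s=1: L1-HIT | VC []
  [3] addr=0xd4 blk=13 s=1: L1-HIT | VC []
  [4] addr=0xd4 blk=13 s=1: L1-HIT | VC []
  [5] addr=0xf7 blk=15 s=3: MISS | VC []
  [6] addr=0xf5 blk=15 s=3: L1-HIT | VC []
  [7] addr=0x56 blk=5 s=1: MISS | VC [13]
  [8] addr=0xd3 blk=13 s=1: VC-HIT | VC [5]
  [9] addr=0xdd blk=13 s=1: L1-HIT | VC [5]
  [10] addr=0x1d0 blk=29 s=1: MISS | VC [5, 13]
  [11] addr=0x50 blk=5 s=1: VC-HIT | VC [29, 13]
  [12] addr=0x93 blk=9 s=1: MISS | VC [29, 13, 5]

OUTCOME = VC-HIT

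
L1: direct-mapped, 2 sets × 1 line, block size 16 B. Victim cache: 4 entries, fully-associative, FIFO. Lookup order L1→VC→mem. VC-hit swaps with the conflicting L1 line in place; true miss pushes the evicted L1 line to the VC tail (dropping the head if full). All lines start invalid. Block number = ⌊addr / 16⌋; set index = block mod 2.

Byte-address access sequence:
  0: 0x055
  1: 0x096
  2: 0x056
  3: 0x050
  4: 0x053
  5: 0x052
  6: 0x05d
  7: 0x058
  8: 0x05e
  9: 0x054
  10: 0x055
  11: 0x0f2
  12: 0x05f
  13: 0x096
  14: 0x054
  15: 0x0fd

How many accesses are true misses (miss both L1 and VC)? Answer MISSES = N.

MISSES = 3

0: 0x55 (blk 5, set 1) → MISS  vc=[]
1: 0x96 (blk 9, set 1) → MISS  vc=[5]
2: 0x56 (blk 5, set 1) → VC-HIT  vc=[9]
3: 0x50 (blk 5, set 1) → L1-HIT  vc=[9]
4: 0x53 (blk 5, set 1) → L1-HIT  vc=[9]
5: 0x52 (blk 5, set 1) → L1-HIT  vc=[9]
6: 0x5d (blk 5, set 1) → L1-HIT  vc=[9]
7: 0x58 (blk 5, set 1) → L1-HIT  vc=[9]
8: 0x5e (blk 5, set 1) → L1-HIT  vc=[9]
9: 0x54 (blk 5, set 1) → L1-HIT  vc=[9]
10: 0x55 (blk 5, set 1) → L1-HIT  vc=[9]
11: 0xf2 (blk 15, set 1) → MISS  vc=[9, 5]
12: 0x5f (blk 5, set 1) → VC-HIT  vc=[9, 15]
13: 0x96 (blk 9, set 1) → VC-HIT  vc=[5, 15]
14: 0x54 (blk 5, set 1) → VC-HIT  vc=[9, 15]
15: 0xfd (blk 15, set 1) → VC-HIT  vc=[9, 5]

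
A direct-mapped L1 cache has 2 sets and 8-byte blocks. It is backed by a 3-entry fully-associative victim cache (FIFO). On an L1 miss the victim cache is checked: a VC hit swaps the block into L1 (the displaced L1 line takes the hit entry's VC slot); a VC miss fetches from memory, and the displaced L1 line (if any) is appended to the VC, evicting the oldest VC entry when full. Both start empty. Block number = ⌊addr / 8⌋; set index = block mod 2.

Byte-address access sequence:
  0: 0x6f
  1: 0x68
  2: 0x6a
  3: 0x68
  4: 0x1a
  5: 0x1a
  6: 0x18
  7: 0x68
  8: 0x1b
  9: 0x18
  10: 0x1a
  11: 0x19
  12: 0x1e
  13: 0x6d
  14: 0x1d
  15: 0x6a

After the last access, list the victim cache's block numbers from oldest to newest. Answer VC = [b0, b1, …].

0: 0x6f (blk 13, set 1) → MISS  vc=[]
1: 0x68 (blk 13, set 1) → L1-HIT  vc=[]
2: 0x6a (blk 13, set 1) → L1-HIT  vc=[]
3: 0x68 (blk 13, set 1) → L1-HIT  vc=[]
4: 0x1a (blk 3, set 1) → MISS  vc=[13]
5: 0x1a (blk 3, set 1) → L1-HIT  vc=[13]
6: 0x18 (blk 3, set 1) → L1-HIT  vc=[13]
7: 0x68 (blk 13, set 1) → VC-HIT  vc=[3]
8: 0x1b (blk 3, set 1) → VC-HIT  vc=[13]
9: 0x18 (blk 3, set 1) → L1-HIT  vc=[13]
10: 0x1a (blk 3, set 1) → L1-HIT  vc=[13]
11: 0x19 (blk 3, set 1) → L1-HIT  vc=[13]
12: 0x1e (blk 3, set 1) → L1-HIT  vc=[13]
13: 0x6d (blk 13, set 1) → VC-HIT  vc=[3]
14: 0x1d (blk 3, set 1) → VC-HIT  vc=[13]
15: 0x6a (blk 13, set 1) → VC-HIT  vc=[3]

VC = [3]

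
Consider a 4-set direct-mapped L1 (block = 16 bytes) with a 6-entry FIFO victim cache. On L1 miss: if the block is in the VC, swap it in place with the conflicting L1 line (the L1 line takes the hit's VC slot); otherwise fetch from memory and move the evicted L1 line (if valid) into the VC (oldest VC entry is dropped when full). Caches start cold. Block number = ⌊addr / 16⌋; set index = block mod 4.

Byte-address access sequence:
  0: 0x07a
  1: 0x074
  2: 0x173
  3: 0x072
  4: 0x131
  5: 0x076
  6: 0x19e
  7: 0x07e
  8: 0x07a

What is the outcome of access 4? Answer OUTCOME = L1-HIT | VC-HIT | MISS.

OUTCOME = MISS

#0 0x7a→b7/s3 MISS; vc=[]
#1 0x74→b7/s3 L1-HIT; vc=[]
#2 0x173→b23/s3 MISS; vc=[7]
#3 0x72→b7/s3 VC-HIT; vc=[23]
#4 0x131→b19/s3 MISS; vc=[23,7]
#5 0x76→b7/s3 VC-HIT; vc=[23,19]
#6 0x19e→b25/s1 MISS; vc=[23,19]
#7 0x7e→b7/s3 L1-HIT; vc=[23,19]
#8 0x7a→b7/s3 L1-HIT; vc=[23,19]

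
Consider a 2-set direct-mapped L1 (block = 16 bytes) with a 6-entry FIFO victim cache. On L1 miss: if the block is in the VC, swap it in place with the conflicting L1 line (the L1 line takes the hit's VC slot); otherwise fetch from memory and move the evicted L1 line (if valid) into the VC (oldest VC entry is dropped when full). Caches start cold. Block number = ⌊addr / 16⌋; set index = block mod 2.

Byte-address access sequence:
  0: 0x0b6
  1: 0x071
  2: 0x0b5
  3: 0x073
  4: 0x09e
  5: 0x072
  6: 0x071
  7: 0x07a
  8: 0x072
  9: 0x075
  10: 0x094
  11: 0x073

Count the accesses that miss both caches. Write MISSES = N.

MISSES = 3

0: 0xb6 (blk 11, set 1) → MISS  vc=[]
1: 0x71 (blk 7, set 1) → MISS  vc=[11]
2: 0xb5 (blk 11, set 1) → VC-HIT  vc=[7]
3: 0x73 (blk 7, set 1) → VC-HIT  vc=[11]
4: 0x9e (blk 9, set 1) → MISS  vc=[11, 7]
5: 0x72 (blk 7, set 1) → VC-HIT  vc=[11, 9]
6: 0x71 (blk 7, set 1) → L1-HIT  vc=[11, 9]
7: 0x7a (blk 7, set 1) → L1-HIT  vc=[11, 9]
8: 0x72 (blk 7, set 1) → L1-HIT  vc=[11, 9]
9: 0x75 (blk 7, set 1) → L1-HIT  vc=[11, 9]
10: 0x94 (blk 9, set 1) → VC-HIT  vc=[11, 7]
11: 0x73 (blk 7, set 1) → VC-HIT  vc=[11, 9]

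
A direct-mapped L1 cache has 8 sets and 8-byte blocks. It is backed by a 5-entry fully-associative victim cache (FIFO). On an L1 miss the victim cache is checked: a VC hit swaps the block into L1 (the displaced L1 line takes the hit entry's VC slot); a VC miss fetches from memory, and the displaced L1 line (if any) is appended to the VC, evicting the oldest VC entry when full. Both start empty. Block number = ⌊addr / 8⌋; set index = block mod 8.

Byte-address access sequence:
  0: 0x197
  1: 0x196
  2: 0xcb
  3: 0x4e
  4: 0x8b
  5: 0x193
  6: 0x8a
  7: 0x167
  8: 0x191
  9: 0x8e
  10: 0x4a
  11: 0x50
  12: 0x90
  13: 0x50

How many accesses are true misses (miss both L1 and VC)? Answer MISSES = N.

MISSES = 7

0: 0x197 (blk 50, set 2) → MISS  vc=[]
1: 0x196 (blk 50, set 2) → L1-HIT  vc=[]
2: 0xcb (blk 25, set 1) → MISS  vc=[]
3: 0x4e (blk 9, set 1) → MISS  vc=[25]
4: 0x8b (blk 17, set 1) → MISS  vc=[25, 9]
5: 0x193 (blk 50, set 2) → L1-HIT  vc=[25, 9]
6: 0x8a (blk 17, set 1) → L1-HIT  vc=[25, 9]
7: 0x167 (blk 44, set 4) → MISS  vc=[25, 9]
8: 0x191 (blk 50, set 2) → L1-HIT  vc=[25, 9]
9: 0x8e (blk 17, set 1) → L1-HIT  vc=[25, 9]
10: 0x4a (blk 9, set 1) → VC-HIT  vc=[25, 17]
11: 0x50 (blk 10, set 2) → MISS  vc=[25, 17, 50]
12: 0x90 (blk 18, set 2) → MISS  vc=[25, 17, 50, 10]
13: 0x50 (blk 10, set 2) → VC-HIT  vc=[25, 17, 50, 18]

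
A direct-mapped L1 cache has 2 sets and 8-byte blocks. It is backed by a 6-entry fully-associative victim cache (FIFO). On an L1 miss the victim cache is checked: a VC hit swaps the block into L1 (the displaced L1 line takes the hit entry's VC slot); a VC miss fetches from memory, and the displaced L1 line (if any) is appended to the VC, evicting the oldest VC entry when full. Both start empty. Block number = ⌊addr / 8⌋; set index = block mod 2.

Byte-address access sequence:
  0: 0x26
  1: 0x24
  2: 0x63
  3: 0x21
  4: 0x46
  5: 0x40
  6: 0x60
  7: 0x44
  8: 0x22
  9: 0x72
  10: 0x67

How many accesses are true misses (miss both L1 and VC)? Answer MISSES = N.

MISSES = 4

  [0] addr=0x26 blk=4 s=0: MISS | VC []
  [1] addr=0x24 blk=4 s=0: L1-HIT | VC []
  [2] addr=0x63 blk=12 s=0: MISS | VC [4]
  [3] addr=0x21 blk=4 s=0: VC-HIT | VC [12]
  [4] addr=0x46 blk=8 s=0: MISS | VC [12, 4]
  [5] addr=0x40 blk=8 s=0: L1-HIT | VC [12, 4]
  [6] addr=0x60 blk=12 s=0: VC-HIT | VC [8, 4]
  [7] addr=0x44 blk=8 s=0: VC-HIT | VC [12, 4]
  [8] addr=0x22 blk=4 s=0: VC-HIT | VC [12, 8]
  [9] addr=0x72 blk=14 s=0: MISS | VC [12, 8, 4]
  [10] addr=0x67 blk=12 s=0: VC-HIT | VC [14, 8, 4]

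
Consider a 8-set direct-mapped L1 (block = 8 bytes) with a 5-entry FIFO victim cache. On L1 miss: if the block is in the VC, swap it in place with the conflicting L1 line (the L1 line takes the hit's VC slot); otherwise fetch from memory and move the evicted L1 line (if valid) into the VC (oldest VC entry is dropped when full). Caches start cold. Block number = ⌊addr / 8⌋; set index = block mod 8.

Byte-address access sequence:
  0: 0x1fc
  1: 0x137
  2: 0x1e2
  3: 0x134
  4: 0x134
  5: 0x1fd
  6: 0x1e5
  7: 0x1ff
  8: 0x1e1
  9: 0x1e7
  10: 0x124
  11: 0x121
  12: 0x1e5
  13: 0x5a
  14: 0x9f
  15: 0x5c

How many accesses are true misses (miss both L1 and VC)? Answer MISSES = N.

0: 0x1fc (blk 63, set 7) → MISS  vc=[]
1: 0x137 (blk 38, set 6) → MISS  vc=[]
2: 0x1e2 (blk 60, set 4) → MISS  vc=[]
3: 0x134 (blk 38, set 6) → L1-HIT  vc=[]
4: 0x134 (blk 38, set 6) → L1-HIT  vc=[]
5: 0x1fd (blk 63, set 7) → L1-HIT  vc=[]
6: 0x1e5 (blk 60, set 4) → L1-HIT  vc=[]
7: 0x1ff (blk 63, set 7) → L1-HIT  vc=[]
8: 0x1e1 (blk 60, set 4) → L1-HIT  vc=[]
9: 0x1e7 (blk 60, set 4) → L1-HIT  vc=[]
10: 0x124 (blk 36, set 4) → MISS  vc=[60]
11: 0x121 (blk 36, set 4) → L1-HIT  vc=[60]
12: 0x1e5 (blk 60, set 4) → VC-HIT  vc=[36]
13: 0x5a (blk 11, set 3) → MISS  vc=[36]
14: 0x9f (blk 19, set 3) → MISS  vc=[36, 11]
15: 0x5c (blk 11, set 3) → VC-HIT  vc=[36, 19]

MISSES = 6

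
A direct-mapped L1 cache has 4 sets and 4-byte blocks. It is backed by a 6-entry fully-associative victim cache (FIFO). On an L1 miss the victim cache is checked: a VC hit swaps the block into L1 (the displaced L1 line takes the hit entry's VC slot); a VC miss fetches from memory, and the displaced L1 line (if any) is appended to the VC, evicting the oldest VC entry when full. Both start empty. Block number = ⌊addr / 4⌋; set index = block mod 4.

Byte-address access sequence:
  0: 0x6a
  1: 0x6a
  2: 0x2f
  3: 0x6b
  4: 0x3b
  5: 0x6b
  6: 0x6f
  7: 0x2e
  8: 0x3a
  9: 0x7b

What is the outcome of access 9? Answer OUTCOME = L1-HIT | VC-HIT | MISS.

OUTCOME = MISS

0: 0x6a (blk 26, set 2) → MISS  vc=[]
1: 0x6a (blk 26, set 2) → L1-HIT  vc=[]
2: 0x2f (blk 11, set 3) → MISS  vc=[]
3: 0x6b (blk 26, set 2) → L1-HIT  vc=[]
4: 0x3b (blk 14, set 2) → MISS  vc=[26]
5: 0x6b (blk 26, set 2) → VC-HIT  vc=[14]
6: 0x6f (blk 27, set 3) → MISS  vc=[14, 11]
7: 0x2e (blk 11, set 3) → VC-HIT  vc=[14, 27]
8: 0x3a (blk 14, set 2) → VC-HIT  vc=[26, 27]
9: 0x7b (blk 30, set 2) → MISS  vc=[26, 27, 14]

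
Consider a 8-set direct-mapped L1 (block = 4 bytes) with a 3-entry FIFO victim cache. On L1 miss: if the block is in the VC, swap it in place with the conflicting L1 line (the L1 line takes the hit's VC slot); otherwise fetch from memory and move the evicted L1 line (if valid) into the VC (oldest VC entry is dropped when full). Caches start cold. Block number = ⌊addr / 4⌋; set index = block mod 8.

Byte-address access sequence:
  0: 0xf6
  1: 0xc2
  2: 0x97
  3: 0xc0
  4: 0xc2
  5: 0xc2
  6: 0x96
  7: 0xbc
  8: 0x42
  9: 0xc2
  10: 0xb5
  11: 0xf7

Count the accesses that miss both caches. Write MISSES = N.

MISSES = 6

0: 0xf6 (blk 61, set 5) → MISS  vc=[]
1: 0xc2 (blk 48, set 0) → MISS  vc=[]
2: 0x97 (blk 37, set 5) → MISS  vc=[61]
3: 0xc0 (blk 48, set 0) → L1-HIT  vc=[61]
4: 0xc2 (blk 48, set 0) → L1-HIT  vc=[61]
5: 0xc2 (blk 48, set 0) → L1-HIT  vc=[61]
6: 0x96 (blk 37, set 5) → L1-HIT  vc=[61]
7: 0xbc (blk 47, set 7) → MISS  vc=[61]
8: 0x42 (blk 16, set 0) → MISS  vc=[61, 48]
9: 0xc2 (blk 48, set 0) → VC-HIT  vc=[61, 16]
10: 0xb5 (blk 45, set 5) → MISS  vc=[61, 16, 37]
11: 0xf7 (blk 61, set 5) → VC-HIT  vc=[45, 16, 37]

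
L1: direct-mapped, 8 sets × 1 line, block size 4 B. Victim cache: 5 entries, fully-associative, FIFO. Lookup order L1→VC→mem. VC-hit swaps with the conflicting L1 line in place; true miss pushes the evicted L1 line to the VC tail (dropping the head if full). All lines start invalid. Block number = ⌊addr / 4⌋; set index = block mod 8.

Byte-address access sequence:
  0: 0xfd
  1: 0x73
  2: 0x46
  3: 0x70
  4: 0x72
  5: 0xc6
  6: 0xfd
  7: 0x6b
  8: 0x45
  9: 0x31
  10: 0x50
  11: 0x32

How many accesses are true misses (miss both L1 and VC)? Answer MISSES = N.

MISSES = 7

#0 0xfd→b63/s7 MISS; vc=[]
#1 0x73→b28/s4 MISS; vc=[]
#2 0x46→b17/s1 MISS; vc=[]
#3 0x70→b28/s4 L1-HIT; vc=[]
#4 0x72→b28/s4 L1-HIT; vc=[]
#5 0xc6→b49/s1 MISS; vc=[17]
#6 0xfd→b63/s7 L1-HIT; vc=[17]
#7 0x6b→b26/s2 MISS; vc=[17]
#8 0x45→b17/s1 VC-HIT; vc=[49]
#9 0x31→b12/s4 MISS; vc=[49,28]
#10 0x50→b20/s4 MISS; vc=[49,28,12]
#11 0x32→b12/s4 VC-HIT; vc=[49,28,20]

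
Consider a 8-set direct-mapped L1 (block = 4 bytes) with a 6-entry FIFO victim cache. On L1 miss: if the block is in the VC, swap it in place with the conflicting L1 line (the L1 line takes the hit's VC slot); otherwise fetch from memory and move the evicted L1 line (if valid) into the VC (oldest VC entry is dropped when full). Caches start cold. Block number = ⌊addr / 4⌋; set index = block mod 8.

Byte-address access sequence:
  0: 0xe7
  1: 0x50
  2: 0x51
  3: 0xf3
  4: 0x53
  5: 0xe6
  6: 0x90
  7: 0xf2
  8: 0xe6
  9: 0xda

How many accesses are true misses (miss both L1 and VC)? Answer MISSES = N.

#0 0xe7→b57/s1 MISS; vc=[]
#1 0x50→b20/s4 MISS; vc=[]
#2 0x51→b20/s4 L1-HIT; vc=[]
#3 0xf3→b60/s4 MISS; vc=[20]
#4 0x53→b20/s4 VC-HIT; vc=[60]
#5 0xe6→b57/s1 L1-HIT; vc=[60]
#6 0x90→b36/s4 MISS; vc=[60,20]
#7 0xf2→b60/s4 VC-HIT; vc=[36,20]
#8 0xe6→b57/s1 L1-HIT; vc=[36,20]
#9 0xda→b54/s6 MISS; vc=[36,20]

MISSES = 5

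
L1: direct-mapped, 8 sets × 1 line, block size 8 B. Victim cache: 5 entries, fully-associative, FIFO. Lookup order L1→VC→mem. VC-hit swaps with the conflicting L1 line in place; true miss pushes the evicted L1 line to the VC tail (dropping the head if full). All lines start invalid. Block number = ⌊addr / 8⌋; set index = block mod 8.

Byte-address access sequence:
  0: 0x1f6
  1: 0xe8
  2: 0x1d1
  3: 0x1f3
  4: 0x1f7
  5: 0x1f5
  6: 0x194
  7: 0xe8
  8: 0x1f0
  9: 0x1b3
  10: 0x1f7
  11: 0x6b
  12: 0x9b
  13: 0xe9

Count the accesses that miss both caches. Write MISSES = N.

MISSES = 7

0: 0x1f6 (blk 62, set 6) → MISS  vc=[]
1: 0xe8 (blk 29, set 5) → MISS  vc=[]
2: 0x1d1 (blk 58, set 2) → MISS  vc=[]
3: 0x1f3 (blk 62, set 6) → L1-HIT  vc=[]
4: 0x1f7 (blk 62, set 6) → L1-HIT  vc=[]
5: 0x1f5 (blk 62, set 6) → L1-HIT  vc=[]
6: 0x194 (blk 50, set 2) → MISS  vc=[58]
7: 0xe8 (blk 29, set 5) → L1-HIT  vc=[58]
8: 0x1f0 (blk 62, set 6) → L1-HIT  vc=[58]
9: 0x1b3 (blk 54, set 6) → MISS  vc=[58, 62]
10: 0x1f7 (blk 62, set 6) → VC-HIT  vc=[58, 54]
11: 0x6b (blk 13, set 5) → MISS  vc=[58, 54, 29]
12: 0x9b (blk 19, set 3) → MISS  vc=[58, 54, 29]
13: 0xe9 (blk 29, set 5) → VC-HIT  vc=[58, 54, 13]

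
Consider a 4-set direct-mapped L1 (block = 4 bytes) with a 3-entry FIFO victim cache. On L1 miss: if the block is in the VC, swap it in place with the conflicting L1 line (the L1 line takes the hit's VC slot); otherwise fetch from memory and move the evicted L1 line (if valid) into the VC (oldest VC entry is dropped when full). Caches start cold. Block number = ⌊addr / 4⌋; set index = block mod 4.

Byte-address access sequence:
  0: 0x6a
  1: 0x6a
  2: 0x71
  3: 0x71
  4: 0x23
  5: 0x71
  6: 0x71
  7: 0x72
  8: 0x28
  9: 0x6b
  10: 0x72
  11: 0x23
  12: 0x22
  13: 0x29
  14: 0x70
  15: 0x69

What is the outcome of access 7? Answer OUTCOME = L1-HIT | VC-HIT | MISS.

  [0] addr=0x6a blk=26 s=2: MISS | VC []
  [1] addr=0x6a blk=26 s=2: L1-HIT | VC []
  [2] addr=0x71 blk=28 s=0: MISS | VC []
  [3] addr=0x71 blk=28 s=0: L1-HIT | VC []
  [4] addr=0x23 blk=8 s=0: MISS | VC [28]
  [5] addr=0x71 blk=28 s=0: VC-HIT | VC [8]
  [6] addr=0x71 blk=28 s=0: L1-HIT | VC [8]
  [7] addr=0x72 blk=28 s=0: L1-HIT | VC [8]
  [8] addr=0x28 blk=10 s=2: MISS | VC [8, 26]
  [9] addr=0x6b blk=26 s=2: VC-HIT | VC [8, 10]
  [10] addr=0x72 blk=28 s=0: L1-HIT | VC [8, 10]
  [11] addr=0x23 blk=8 s=0: VC-HIT | VC [28, 10]
  [12] addr=0x22 blk=8 s=0: L1-HIT | VC [28, 10]
  [13] addr=0x29 blk=10 s=2: VC-HIT | VC [28, 26]
  [14] addr=0x70 blk=28 s=0: VC-HIT | VC [8, 26]
  [15] addr=0x69 blk=26 s=2: VC-HIT | VC [8, 10]

OUTCOME = L1-HIT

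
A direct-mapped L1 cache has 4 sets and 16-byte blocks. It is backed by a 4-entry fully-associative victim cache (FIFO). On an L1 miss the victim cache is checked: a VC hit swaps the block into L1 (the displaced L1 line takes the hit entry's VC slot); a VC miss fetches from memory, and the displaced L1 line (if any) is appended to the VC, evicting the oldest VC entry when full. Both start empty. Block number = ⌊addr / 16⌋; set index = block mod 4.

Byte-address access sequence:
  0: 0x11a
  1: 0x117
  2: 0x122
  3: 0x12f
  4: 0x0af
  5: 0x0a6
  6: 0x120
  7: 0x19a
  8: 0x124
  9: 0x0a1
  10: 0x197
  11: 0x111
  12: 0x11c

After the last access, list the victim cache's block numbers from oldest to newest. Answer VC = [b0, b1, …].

  [0] addr=0x11a blk=17 s=1: MISS | VC []
  [1] addr=0x117 blk=17 s=1: L1-HIT | VC []
  [2] addr=0x122 blk=18 s=2: MISS | VC []
  [3] addr=0x12f blk=18 s=2: L1-HIT | VC []
  [4] addr=0xaf blk=10 s=2: MISS | VC [18]
  [5] addr=0xa6 blk=10 s=2: L1-HIT | VC [18]
  [6] addr=0x120 blk=18 s=2: VC-HIT | VC [10]
  [7] addr=0x19a blk=25 s=1: MISS | VC [10, 17]
  [8] addr=0x124 blk=18 s=2: L1-HIT | VC [10, 17]
  [9] addr=0xa1 blk=10 s=2: VC-HIT | VC [18, 17]
  [10] addr=0x197 blk=25 s=1: L1-HIT | VC [18, 17]
  [11] addr=0x111 blk=17 s=1: VC-HIT | VC [18, 25]
  [12] addr=0x11c blk=17 s=1: L1-HIT | VC [18, 25]

VC = [18, 25]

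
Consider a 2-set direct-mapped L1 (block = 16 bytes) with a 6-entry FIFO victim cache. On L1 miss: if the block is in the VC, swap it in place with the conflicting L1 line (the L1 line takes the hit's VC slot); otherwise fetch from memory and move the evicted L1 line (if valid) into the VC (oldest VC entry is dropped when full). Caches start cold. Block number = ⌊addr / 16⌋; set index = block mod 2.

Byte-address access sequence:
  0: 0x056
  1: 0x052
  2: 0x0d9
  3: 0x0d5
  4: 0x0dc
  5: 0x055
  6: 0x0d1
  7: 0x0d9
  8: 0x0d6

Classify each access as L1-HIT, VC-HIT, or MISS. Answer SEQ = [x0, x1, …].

SEQ = [MISS, L1-HIT, MISS, L1-HIT, L1-HIT, VC-HIT, VC-HIT, L1-HIT, L1-HIT]

#0 0x56→b5/s1 MISS; vc=[]
#1 0x52→b5/s1 L1-HIT; vc=[]
#2 0xd9→b13/s1 MISS; vc=[5]
#3 0xd5→b13/s1 L1-HIT; vc=[5]
#4 0xdc→b13/s1 L1-HIT; vc=[5]
#5 0x55→b5/s1 VC-HIT; vc=[13]
#6 0xd1→b13/s1 VC-HIT; vc=[5]
#7 0xd9→b13/s1 L1-HIT; vc=[5]
#8 0xd6→b13/s1 L1-HIT; vc=[5]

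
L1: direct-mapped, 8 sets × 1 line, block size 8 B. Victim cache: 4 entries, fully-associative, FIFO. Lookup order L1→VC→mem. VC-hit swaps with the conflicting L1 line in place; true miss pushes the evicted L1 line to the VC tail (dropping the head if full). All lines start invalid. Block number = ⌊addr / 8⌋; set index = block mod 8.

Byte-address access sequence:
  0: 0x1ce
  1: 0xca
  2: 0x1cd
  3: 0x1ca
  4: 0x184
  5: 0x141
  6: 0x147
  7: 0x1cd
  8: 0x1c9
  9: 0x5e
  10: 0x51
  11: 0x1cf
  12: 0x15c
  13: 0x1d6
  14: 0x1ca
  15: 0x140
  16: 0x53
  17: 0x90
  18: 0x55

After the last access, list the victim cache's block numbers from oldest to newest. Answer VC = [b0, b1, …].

VC = [48, 11, 58, 18]

0: 0x1ce (blk 57, set 1) → MISS  vc=[]
1: 0xca (blk 25, set 1) → MISS  vc=[57]
2: 0x1cd (blk 57, set 1) → VC-HIT  vc=[25]
3: 0x1ca (blk 57, set 1) → L1-HIT  vc=[25]
4: 0x184 (blk 48, set 0) → MISS  vc=[25]
5: 0x141 (blk 40, set 0) → MISS  vc=[25, 48]
6: 0x147 (blk 40, set 0) → L1-HIT  vc=[25, 48]
7: 0x1cd (blk 57, set 1) → L1-HIT  vc=[25, 48]
8: 0x1c9 (blk 57, set 1) → L1-HIT  vc=[25, 48]
9: 0x5e (blk 11, set 3) → MISS  vc=[25, 48]
10: 0x51 (blk 10, set 2) → MISS  vc=[25, 48]
11: 0x1cf (blk 57, set 1) → L1-HIT  vc=[25, 48]
12: 0x15c (blk 43, set 3) → MISS  vc=[25, 48, 11]
13: 0x1d6 (blk 58, set 2) → MISS  vc=[25, 48, 11, 10]
14: 0x1ca (blk 57, set 1) → L1-HIT  vc=[25, 48, 11, 10]
15: 0x140 (blk 40, set 0) → L1-HIT  vc=[25, 48, 11, 10]
16: 0x53 (blk 10, set 2) → VC-HIT  vc=[25, 48, 11, 58]
17: 0x90 (blk 18, set 2) → MISS  vc=[48, 11, 58, 10]
18: 0x55 (blk 10, set 2) → VC-HIT  vc=[48, 11, 58, 18]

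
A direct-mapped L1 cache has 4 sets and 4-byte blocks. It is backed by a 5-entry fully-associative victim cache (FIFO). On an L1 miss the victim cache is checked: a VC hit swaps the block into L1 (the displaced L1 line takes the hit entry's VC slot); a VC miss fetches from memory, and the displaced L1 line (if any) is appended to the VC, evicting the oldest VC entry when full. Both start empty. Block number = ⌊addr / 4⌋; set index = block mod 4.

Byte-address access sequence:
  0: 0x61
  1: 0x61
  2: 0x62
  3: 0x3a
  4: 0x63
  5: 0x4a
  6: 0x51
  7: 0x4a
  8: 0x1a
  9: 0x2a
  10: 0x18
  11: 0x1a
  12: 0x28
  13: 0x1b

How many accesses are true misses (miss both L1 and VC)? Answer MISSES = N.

MISSES = 6

0: 0x61 (blk 24, set 0) → MISS  vc=[]
1: 0x61 (blk 24, set 0) → L1-HIT  vc=[]
2: 0x62 (blk 24, set 0) → L1-HIT  vc=[]
3: 0x3a (blk 14, set 2) → MISS  vc=[]
4: 0x63 (blk 24, set 0) → L1-HIT  vc=[]
5: 0x4a (blk 18, set 2) → MISS  vc=[14]
6: 0x51 (blk 20, set 0) → MISS  vc=[14, 24]
7: 0x4a (blk 18, set 2) → L1-HIT  vc=[14, 24]
8: 0x1a (blk 6, set 2) → MISS  vc=[14, 24, 18]
9: 0x2a (blk 10, set 2) → MISS  vc=[14, 24, 18, 6]
10: 0x18 (blk 6, set 2) → VC-HIT  vc=[14, 24, 18, 10]
11: 0x1a (blk 6, set 2) → L1-HIT  vc=[14, 24, 18, 10]
12: 0x28 (blk 10, set 2) → VC-HIT  vc=[14, 24, 18, 6]
13: 0x1b (blk 6, set 2) → VC-HIT  vc=[14, 24, 18, 10]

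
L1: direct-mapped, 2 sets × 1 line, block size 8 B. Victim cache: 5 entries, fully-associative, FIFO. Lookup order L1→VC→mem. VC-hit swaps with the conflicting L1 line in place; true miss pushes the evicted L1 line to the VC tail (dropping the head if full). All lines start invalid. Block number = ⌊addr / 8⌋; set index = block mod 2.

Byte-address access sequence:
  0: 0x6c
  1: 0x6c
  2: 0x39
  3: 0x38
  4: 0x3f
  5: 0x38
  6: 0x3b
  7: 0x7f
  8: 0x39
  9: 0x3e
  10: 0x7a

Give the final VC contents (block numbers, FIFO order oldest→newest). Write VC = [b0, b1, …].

  [0] addr=0x6c blk=13 s=1: MISS | VC []
  [1] addr=0x6c blk=13 s=1: L1-HIT | VC []
  [2] addr=0x39 blk=7 s=1: MISS | VC [13]
  [3] addr=0x38 blk=7 s=1: L1-HIT | VC [13]
  [4] addr=0x3f blk=7 s=1: L1-HIT | VC [13]
  [5] addr=0x38 blk=7 s=1: L1-HIT | VC [13]
  [6] addr=0x3b blk=7 s=1: L1-HIT | VC [13]
  [7] addr=0x7f blk=15 s=1: MISS | VC [13, 7]
  [8] addr=0x39 blk=7 s=1: VC-HIT | VC [13, 15]
  [9] addr=0x3e blk=7 s=1: L1-HIT | VC [13, 15]
  [10] addr=0x7a blk=15 s=1: VC-HIT | VC [13, 7]

VC = [13, 7]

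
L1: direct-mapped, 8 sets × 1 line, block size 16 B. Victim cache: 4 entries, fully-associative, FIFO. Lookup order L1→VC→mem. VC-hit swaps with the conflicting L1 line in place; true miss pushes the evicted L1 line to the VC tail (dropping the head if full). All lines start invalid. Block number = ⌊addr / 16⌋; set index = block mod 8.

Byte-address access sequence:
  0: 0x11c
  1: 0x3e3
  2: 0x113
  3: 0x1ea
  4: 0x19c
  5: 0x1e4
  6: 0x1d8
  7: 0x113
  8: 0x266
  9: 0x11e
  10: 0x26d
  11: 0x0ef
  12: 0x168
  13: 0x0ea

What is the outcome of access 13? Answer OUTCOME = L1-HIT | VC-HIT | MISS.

OUTCOME = VC-HIT

0: 0x11c (blk 17, set 1) → MISS  vc=[]
1: 0x3e3 (blk 62, set 6) → MISS  vc=[]
2: 0x113 (blk 17, set 1) → L1-HIT  vc=[]
3: 0x1ea (blk 30, set 6) → MISS  vc=[62]
4: 0x19c (blk 25, set 1) → MISS  vc=[62, 17]
5: 0x1e4 (blk 30, set 6) → L1-HIT  vc=[62, 17]
6: 0x1d8 (blk 29, set 5) → MISS  vc=[62, 17]
7: 0x113 (blk 17, set 1) → VC-HIT  vc=[62, 25]
8: 0x266 (blk 38, set 6) → MISS  vc=[62, 25, 30]
9: 0x11e (blk 17, set 1) → L1-HIT  vc=[62, 25, 30]
10: 0x26d (blk 38, set 6) → L1-HIT  vc=[62, 25, 30]
11: 0xef (blk 14, set 6) → MISS  vc=[62, 25, 30, 38]
12: 0x168 (blk 22, set 6) → MISS  vc=[25, 30, 38, 14]
13: 0xea (blk 14, set 6) → VC-HIT  vc=[25, 30, 38, 22]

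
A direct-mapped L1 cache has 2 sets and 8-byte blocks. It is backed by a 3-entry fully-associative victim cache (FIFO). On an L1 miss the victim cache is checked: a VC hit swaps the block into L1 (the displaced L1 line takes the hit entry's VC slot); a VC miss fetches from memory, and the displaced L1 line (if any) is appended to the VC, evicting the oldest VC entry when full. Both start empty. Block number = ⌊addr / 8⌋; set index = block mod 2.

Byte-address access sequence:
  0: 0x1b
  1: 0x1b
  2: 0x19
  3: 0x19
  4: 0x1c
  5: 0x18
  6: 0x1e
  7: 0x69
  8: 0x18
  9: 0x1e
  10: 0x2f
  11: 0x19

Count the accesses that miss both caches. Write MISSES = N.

MISSES = 3

0: 0x1b (blk 3, set 1) → MISS  vc=[]
1: 0x1b (blk 3, set 1) → L1-HIT  vc=[]
2: 0x19 (blk 3, set 1) → L1-HIT  vc=[]
3: 0x19 (blk 3, set 1) → L1-HIT  vc=[]
4: 0x1c (blk 3, set 1) → L1-HIT  vc=[]
5: 0x18 (blk 3, set 1) → L1-HIT  vc=[]
6: 0x1e (blk 3, set 1) → L1-HIT  vc=[]
7: 0x69 (blk 13, set 1) → MISS  vc=[3]
8: 0x18 (blk 3, set 1) → VC-HIT  vc=[13]
9: 0x1e (blk 3, set 1) → L1-HIT  vc=[13]
10: 0x2f (blk 5, set 1) → MISS  vc=[13, 3]
11: 0x19 (blk 3, set 1) → VC-HIT  vc=[13, 5]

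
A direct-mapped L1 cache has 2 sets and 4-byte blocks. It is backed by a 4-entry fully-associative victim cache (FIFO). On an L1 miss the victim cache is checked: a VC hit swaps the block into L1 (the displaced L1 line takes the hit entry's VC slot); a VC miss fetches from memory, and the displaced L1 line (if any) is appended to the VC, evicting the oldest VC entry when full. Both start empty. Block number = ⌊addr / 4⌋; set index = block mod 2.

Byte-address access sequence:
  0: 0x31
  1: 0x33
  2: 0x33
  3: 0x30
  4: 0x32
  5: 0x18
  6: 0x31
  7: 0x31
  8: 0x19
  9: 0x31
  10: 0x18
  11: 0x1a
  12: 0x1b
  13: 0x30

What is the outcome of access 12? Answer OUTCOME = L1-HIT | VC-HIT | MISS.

#0 0x31→b12/s0 MISS; vc=[]
#1 0x33→b12/s0 L1-HIT; vc=[]
#2 0x33→b12/s0 L1-HIT; vc=[]
#3 0x30→b12/s0 L1-HIT; vc=[]
#4 0x32→b12/s0 L1-HIT; vc=[]
#5 0x18→b6/s0 MISS; vc=[12]
#6 0x31→b12/s0 VC-HIT; vc=[6]
#7 0x31→b12/s0 L1-HIT; vc=[6]
#8 0x19→b6/s0 VC-HIT; vc=[12]
#9 0x31→b12/s0 VC-HIT; vc=[6]
#10 0x18→b6/s0 VC-HIT; vc=[12]
#11 0x1a→b6/s0 L1-HIT; vc=[12]
#12 0x1b→b6/s0 L1-HIT; vc=[12]
#13 0x30→b12/s0 VC-HIT; vc=[6]

OUTCOME = L1-HIT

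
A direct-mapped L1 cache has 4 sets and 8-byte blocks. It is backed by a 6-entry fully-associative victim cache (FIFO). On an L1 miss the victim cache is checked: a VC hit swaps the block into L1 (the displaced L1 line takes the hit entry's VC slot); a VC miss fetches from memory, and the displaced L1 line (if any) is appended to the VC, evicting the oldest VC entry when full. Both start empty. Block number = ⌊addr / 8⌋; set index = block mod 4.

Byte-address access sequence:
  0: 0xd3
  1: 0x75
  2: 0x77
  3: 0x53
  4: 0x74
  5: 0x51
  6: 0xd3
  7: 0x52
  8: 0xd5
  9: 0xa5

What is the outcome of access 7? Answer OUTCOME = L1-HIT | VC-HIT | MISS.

  [0] addr=0xd3 blk=26 s=2: MISS | VC []
  [1] addr=0x75 blk=14 s=2: MISS | VC [26]
  [2] addr=0x77 blk=14 s=2: L1-HIT | VC [26]
  [3] addr=0x53 blk=10 s=2: MISS | VC [26, 14]
  [4] addr=0x74 blk=14 s=2: VC-HIT | VC [26, 10]
  [5] addr=0x51 blk=10 s=2: VC-HIT | VC [26, 14]
  [6] addr=0xd3 blk=26 s=2: VC-HIT | VC [10, 14]
  [7] addr=0x52 blk=10 s=2: VC-HIT | VC [26, 14]
  [8] addr=0xd5 blk=26 s=2: VC-HIT | VC [10, 14]
  [9] addr=0xa5 blk=20 s=0: MISS | VC [10, 14]

OUTCOME = VC-HIT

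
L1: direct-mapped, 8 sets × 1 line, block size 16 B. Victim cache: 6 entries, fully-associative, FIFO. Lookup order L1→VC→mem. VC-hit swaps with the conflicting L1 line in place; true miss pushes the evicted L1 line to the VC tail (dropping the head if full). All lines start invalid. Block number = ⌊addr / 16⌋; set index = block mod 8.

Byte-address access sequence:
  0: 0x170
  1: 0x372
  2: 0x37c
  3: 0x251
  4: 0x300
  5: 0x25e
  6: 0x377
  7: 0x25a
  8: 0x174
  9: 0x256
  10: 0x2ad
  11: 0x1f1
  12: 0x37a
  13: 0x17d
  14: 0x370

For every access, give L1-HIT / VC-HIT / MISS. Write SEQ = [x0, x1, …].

0: 0x170 (blk 23, set 7) → MISS  vc=[]
1: 0x372 (blk 55, set 7) → MISS  vc=[23]
2: 0x37c (blk 55, set 7) → L1-HIT  vc=[23]
3: 0x251 (blk 37, set 5) → MISS  vc=[23]
4: 0x300 (blk 48, set 0) → MISS  vc=[23]
5: 0x25e (blk 37, set 5) → L1-HIT  vc=[23]
6: 0x377 (blk 55, set 7) → L1-HIT  vc=[23]
7: 0x25a (blk 37, set 5) → L1-HIT  vc=[23]
8: 0x174 (blk 23, set 7) → VC-HIT  vc=[55]
9: 0x256 (blk 37, set 5) → L1-HIT  vc=[55]
10: 0x2ad (blk 42, set 2) → MISS  vc=[55]
11: 0x1f1 (blk 31, set 7) → MISS  vc=[55, 23]
12: 0x37a (blk 55, set 7) → VC-HIT  vc=[31, 23]
13: 0x17d (blk 23, set 7) → VC-HIT  vc=[31, 55]
14: 0x370 (blk 55, set 7) → VC-HIT  vc=[31, 23]

SEQ = [MISS, MISS, L1-HIT, MISS, MISS, L1-HIT, L1-HIT, L1-HIT, VC-HIT, L1-HIT, MISS, MISS, VC-HIT, VC-HIT, VC-HIT]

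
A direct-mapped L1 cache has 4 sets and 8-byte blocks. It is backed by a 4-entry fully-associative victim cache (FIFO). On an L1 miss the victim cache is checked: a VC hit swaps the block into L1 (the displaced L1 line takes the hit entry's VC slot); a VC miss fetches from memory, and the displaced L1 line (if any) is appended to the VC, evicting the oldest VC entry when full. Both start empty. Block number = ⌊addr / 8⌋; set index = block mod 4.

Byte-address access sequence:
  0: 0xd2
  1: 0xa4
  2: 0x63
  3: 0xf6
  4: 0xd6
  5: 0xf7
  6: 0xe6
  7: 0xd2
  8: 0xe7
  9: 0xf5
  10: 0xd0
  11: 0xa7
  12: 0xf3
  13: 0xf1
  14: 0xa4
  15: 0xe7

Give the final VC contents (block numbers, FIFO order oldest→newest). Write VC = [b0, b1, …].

#0 0xd2→b26/s2 MISS; vc=[]
#1 0xa4→b20/s0 MISS; vc=[]
#2 0x63→b12/s0 MISS; vc=[20]
#3 0xf6→b30/s2 MISS; vc=[20,26]
#4 0xd6→b26/s2 VC-HIT; vc=[20,30]
#5 0xf7→b30/s2 VC-HIT; vc=[20,26]
#6 0xe6→b28/s0 MISS; vc=[20,26,12]
#7 0xd2→b26/s2 VC-HIT; vc=[20,30,12]
#8 0xe7→b28/s0 L1-HIT; vc=[20,30,12]
#9 0xf5→b30/s2 VC-HIT; vc=[20,26,12]
#10 0xd0→b26/s2 VC-HIT; vc=[20,30,12]
#11 0xa7→b20/s0 VC-HIT; vc=[28,30,12]
#12 0xf3→b30/s2 VC-HIT; vc=[28,26,12]
#13 0xf1→b30/s2 L1-HIT; vc=[28,26,12]
#14 0xa4→b20/s0 L1-HIT; vc=[28,26,12]
#15 0xe7→b28/s0 VC-HIT; vc=[20,26,12]

VC = [20, 26, 12]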